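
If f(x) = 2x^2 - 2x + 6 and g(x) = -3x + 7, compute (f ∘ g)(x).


Substitute g(x) into f:
f(g(x)) = 2*(-3x + 7)^2 + (-2)*(-3x + 7) + 6
(-3x + 7)^2 = 9x^2 - 42x + 49
Expand and combine: 18x^2 - 78x + 90


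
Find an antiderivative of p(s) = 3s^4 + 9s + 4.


Reverse power rule on each term:
  ∫ 3s^4 ds = (3/5)s^5
  ∫ 9s ds = (9/2)s^2
  ∫ 4 ds = 4s
F(s) = (3/5)s^5 + (9/2)s^2 + 4s + C


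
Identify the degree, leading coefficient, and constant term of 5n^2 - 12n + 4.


Highest power of n is 2, with coefficient 5. Constant term is 4.
Degree = 2, leading coefficient = 5, constant term = 4


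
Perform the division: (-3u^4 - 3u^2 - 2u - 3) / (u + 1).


(-3u^4 - 3u^2 - 2u - 3) / (u + 1)
Step 1: -3u^3 * (u + 1) = -3u^4 - 3u^3; subtract.
Step 2: 3u^2 * (u + 1) = 3u^3 + 3u^2; subtract.
Step 3: -6u * (u + 1) = -6u^2 - 6u; subtract.
Step 4: 4 * (u + 1) = 4u + 4; subtract.
Quotient: -3u^3 + 3u^2 - 6u + 4, Remainder: -7


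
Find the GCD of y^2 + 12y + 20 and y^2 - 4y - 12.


Factor each:
  y^2 + 12y + 20 = (y + 2)(y + 10)
  y^2 - 4y - 12 = (y + 2)(y - 6)
Common monic factor: y + 2


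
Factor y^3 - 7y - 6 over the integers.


Try integer roots (divisors of -6). y=3: p(3)=0.
Divide out (y - 3): quotient is y^2 + 3y + 2.
Factor the quadratic: (y + 1)(y + 2)
Result: (y - 3)(y + 1)(y + 2)


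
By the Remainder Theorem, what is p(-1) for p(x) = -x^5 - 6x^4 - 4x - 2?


By the Remainder Theorem, the remainder equals p(-1):
  -1*(-1)^5 = 1
  -6*(-1)^4 = -6
  0*(-1)^3 = 0
  0*(-1)^2 = 0
  -4*(-1)^1 = 4
  constant: -2
Sum: 1 - 6 + 0 + 0 + 4 - 2 = -3


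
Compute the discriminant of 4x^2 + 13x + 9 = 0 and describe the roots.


D = b^2 - 4ac = (13)^2 - 4(4)(9) = 169 - 144 = 25
Since D > 0: two distinct rational roots


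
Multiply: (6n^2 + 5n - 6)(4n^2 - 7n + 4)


Distribute each term of the first polynomial:
  (6n^2)(4n^2 - 7n + 4) = 24n^4 - 42n^3 + 24n^2
  (5n)(4n^2 - 7n + 4) = 20n^3 - 35n^2 + 20n
  (-6)(4n^2 - 7n + 4) = -24n^2 + 42n - 24
Sum: 24n^4 - 22n^3 - 35n^2 + 62n - 24


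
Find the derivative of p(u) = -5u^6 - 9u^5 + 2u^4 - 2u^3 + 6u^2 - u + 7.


Apply the power rule term by term:
  d/du(-5u^6) = -30u^5
  d/du(-9u^5) = -45u^4
  d/du(2u^4) = 8u^3
  d/du(-2u^3) = -6u^2
  d/du(6u^2) = 12u
  d/du(-u) = -1
  d/du(7) = 0
p'(u) = -30u^5 - 45u^4 + 8u^3 - 6u^2 + 12u - 1


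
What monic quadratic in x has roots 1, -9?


p(x) = (x - 1)(x + 9)
Expand: x^2 + 8x - 9


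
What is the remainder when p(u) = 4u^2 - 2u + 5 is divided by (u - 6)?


By the Remainder Theorem, the remainder equals p(6):
  4*(6)^2 = 144
  -2*(6)^1 = -12
  constant: 5
Sum: 144 - 12 + 5 = 137


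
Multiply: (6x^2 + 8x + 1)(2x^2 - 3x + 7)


Distribute each term of the first polynomial:
  (6x^2)(2x^2 - 3x + 7) = 12x^4 - 18x^3 + 42x^2
  (8x)(2x^2 - 3x + 7) = 16x^3 - 24x^2 + 56x
  (1)(2x^2 - 3x + 7) = 2x^2 - 3x + 7
Sum: 12x^4 - 2x^3 + 20x^2 + 53x + 7


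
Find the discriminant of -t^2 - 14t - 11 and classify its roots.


D = b^2 - 4ac = (-14)^2 - 4(-1)(-11) = 196 - 44 = 152
Since D > 0: two distinct irrational roots


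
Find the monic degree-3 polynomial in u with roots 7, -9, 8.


p(u) = (u - 7)(u + 9)(u - 8)
Expand: u^3 - 6u^2 - 79u + 504


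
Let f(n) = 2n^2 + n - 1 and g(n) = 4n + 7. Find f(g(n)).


Substitute g(n) into f:
f(g(n)) = 2*(4n + 7)^2 + 1*(4n + 7) + (-1)
(4n + 7)^2 = 16n^2 + 56n + 49
Expand and combine: 32n^2 + 116n + 104


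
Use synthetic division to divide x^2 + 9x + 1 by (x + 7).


Synthetic division with c = -7. Coefficients: 1, 9, 1
Bring down 1.
  1 * -7 = -7; -7 + 9 = 2
  2 * -7 = -14; -14 + 1 = -13
Quotient: x + 2, Remainder: -13


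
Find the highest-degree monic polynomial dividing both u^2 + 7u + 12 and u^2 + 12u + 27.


Factor each:
  u^2 + 7u + 12 = (u + 3)(u + 4)
  u^2 + 12u + 27 = (u + 3)(u + 9)
Common monic factor: u + 3


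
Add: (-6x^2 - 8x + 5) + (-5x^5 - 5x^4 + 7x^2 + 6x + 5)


Align terms by degree and add:
  -6x^2 - 8x + 5
  -5x^5 - 5x^4 + 7x^2 + 6x + 5
= -5x^5 - 5x^4 + x^2 - 2x + 10


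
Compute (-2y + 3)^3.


Expand (-2y + 3)^3 by repeated multiplication:
  (-2y + 3)^2 = 4y^2 - 12y + 9
= -8y^3 + 36y^2 - 54y + 27


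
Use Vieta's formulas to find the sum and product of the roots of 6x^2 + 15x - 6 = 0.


For ax^2+bx+c=0: sum = -b/a, product = c/a.
a=6, b=15, c=-6
Sum = -(15)/6 = -5/2
Product = (-6)/6 = -1


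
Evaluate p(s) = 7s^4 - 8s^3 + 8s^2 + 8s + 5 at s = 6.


Using direct substitution:
  7 * (6)^4 = 9072
  -8 * (6)^3 = -1728
  8 * (6)^2 = 288
  8 * (6)^1 = 48
  constant: 5
Sum = 9072 - 1728 + 288 + 48 + 5 = 7685


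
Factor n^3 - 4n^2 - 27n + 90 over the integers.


Try integer roots (divisors of 90). n=3: p(3)=0.
Divide out (n - 3): quotient is n^2 - n - 30.
Factor the quadratic: (n - 6)(n + 5)
Result: (n - 3)(n - 6)(n + 5)


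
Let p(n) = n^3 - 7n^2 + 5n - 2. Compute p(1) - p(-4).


p(1) = -3
p(-4) = -198
p(1) - p(-4) = -3 + 198 = 195


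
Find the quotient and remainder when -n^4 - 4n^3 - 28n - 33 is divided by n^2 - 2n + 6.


(-n^4 - 4n^3 - 28n - 33) / (n^2 - 2n + 6)
Step 1: -n^2 * (n^2 - 2n + 6) = -n^4 + 2n^3 - 6n^2; subtract.
Step 2: -6n * (n^2 - 2n + 6) = -6n^3 + 12n^2 - 36n; subtract.
Step 3: -6 * (n^2 - 2n + 6) = -6n^2 + 12n - 36; subtract.
Quotient: -n^2 - 6n - 6, Remainder: -4n + 3


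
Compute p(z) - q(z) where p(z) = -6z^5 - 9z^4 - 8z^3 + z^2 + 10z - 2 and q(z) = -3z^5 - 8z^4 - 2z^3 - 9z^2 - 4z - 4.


Distribute the minus sign:
  (-6z^5 - 9z^4 - 8z^3 + z^2 + 10z - 2)
- (-3z^5 - 8z^4 - 2z^3 - 9z^2 - 4z - 4)
Negate second polynomial: 3z^5 + 8z^4 + 2z^3 + 9z^2 + 4z + 4
Add: -3z^5 - z^4 - 6z^3 + 10z^2 + 14z + 2


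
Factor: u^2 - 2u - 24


Roots satisfy r1 + r2 = -b/a = 2 and r1*r2 = c/a = -24.
So r1 = 6, r2 = -4.
u^2 - 2u - 24 = (u - r1)(u - r2) = (u - 6)(u + 4)


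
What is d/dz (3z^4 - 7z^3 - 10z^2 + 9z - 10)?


Apply the power rule term by term:
  d/dz(3z^4) = 12z^3
  d/dz(-7z^3) = -21z^2
  d/dz(-10z^2) = -20z
  d/dz(9z) = 9
  d/dz(-10) = 0
p'(z) = 12z^3 - 21z^2 - 20z + 9


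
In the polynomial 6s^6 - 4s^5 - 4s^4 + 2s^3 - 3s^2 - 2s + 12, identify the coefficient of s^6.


Read off the coefficient of s^6: 6


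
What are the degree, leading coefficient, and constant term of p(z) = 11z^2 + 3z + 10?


Highest power of z is 2, with coefficient 11. Constant term is 10.
Degree = 2, leading coefficient = 11, constant term = 10


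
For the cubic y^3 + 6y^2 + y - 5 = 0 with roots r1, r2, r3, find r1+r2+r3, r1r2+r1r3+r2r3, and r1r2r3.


Monic cubic y^3+by^2+cy+d=0: sum=-b, pairwise sum=c, product=-d.
b=6, c=1, d=-5
r1+r2+r3 = -6
r1r2+r1r3+r2r3 = 1
r1r2r3 = 5


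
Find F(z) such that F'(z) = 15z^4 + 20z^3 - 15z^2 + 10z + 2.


Reverse power rule on each term:
  ∫ 15z^4 dz = 3z^5
  ∫ 20z^3 dz = 5z^4
  ∫ -15z^2 dz = -5z^3
  ∫ 10z dz = 5z^2
  ∫ 2 dz = 2z
F(z) = 3z^5 + 5z^4 - 5z^3 + 5z^2 + 2z + C


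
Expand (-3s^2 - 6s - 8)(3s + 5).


Distribute each term of the first polynomial:
  (-3s^2)(3s + 5) = -9s^3 - 15s^2
  (-6s)(3s + 5) = -18s^2 - 30s
  (-8)(3s + 5) = -24s - 40
Sum: -9s^3 - 33s^2 - 54s - 40


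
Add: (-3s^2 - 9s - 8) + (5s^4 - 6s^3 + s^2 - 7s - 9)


Align terms by degree and add:
  -3s^2 - 9s - 8
+ 5s^4 - 6s^3 + s^2 - 7s - 9
= 5s^4 - 6s^3 - 2s^2 - 16s - 17


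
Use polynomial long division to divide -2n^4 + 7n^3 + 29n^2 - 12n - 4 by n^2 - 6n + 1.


(-2n^4 + 7n^3 + 29n^2 - 12n - 4) / (n^2 - 6n + 1)
Step 1: -2n^2 * (n^2 - 6n + 1) = -2n^4 + 12n^3 - 2n^2; subtract.
Step 2: -5n * (n^2 - 6n + 1) = -5n^3 + 30n^2 - 5n; subtract.
Step 3: 1 * (n^2 - 6n + 1) = n^2 - 6n + 1; subtract.
Quotient: -2n^2 - 5n + 1, Remainder: -n - 5


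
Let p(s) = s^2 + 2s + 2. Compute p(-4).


Using direct substitution:
  1 * (-4)^2 = 16
  2 * (-4)^1 = -8
  constant: 2
Sum = 16 - 8 + 2 = 10


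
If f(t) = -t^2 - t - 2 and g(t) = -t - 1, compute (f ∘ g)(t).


Substitute g(t) into f:
f(g(t)) = -1*(-t - 1)^2 + (-1)*(-t - 1) + (-2)
(-t - 1)^2 = t^2 + 2t + 1
Expand and combine: -t^2 - t - 2


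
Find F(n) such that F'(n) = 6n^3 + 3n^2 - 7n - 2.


Reverse power rule on each term:
  ∫ 6n^3 dn = (3/2)n^4
  ∫ 3n^2 dn = n^3
  ∫ -7n dn = -(7/2)n^2
  ∫ -2 dn = -2n
F(n) = (3/2)n^4 + n^3 - (7/2)n^2 - 2n + C


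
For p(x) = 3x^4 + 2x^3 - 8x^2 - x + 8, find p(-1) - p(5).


p(-1) = 2
p(5) = 1928
p(-1) - p(5) = 2 - 1928 = -1926


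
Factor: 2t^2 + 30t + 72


Roots satisfy r1 + r2 = -b/a = -15 and r1*r2 = c/a = 36.
So r1 = -3, r2 = -12.
2t^2 + 30t + 72 = 2(t - r1)(t - r2) = 2(t + 3)(t + 12)


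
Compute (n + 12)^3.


Expand (n + 12)^3 by repeated multiplication:
  (n + 12)^2 = n^2 + 24n + 144
= n^3 + 36n^2 + 432n + 1728


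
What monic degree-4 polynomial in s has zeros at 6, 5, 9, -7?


p(s) = (s - 6)(s - 5)(s - 9)(s + 7)
Expand: s^4 - 13s^3 - 11s^2 + 633s - 1890


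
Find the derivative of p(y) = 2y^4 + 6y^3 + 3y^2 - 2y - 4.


Apply the power rule term by term:
  d/dy(2y^4) = 8y^3
  d/dy(6y^3) = 18y^2
  d/dy(3y^2) = 6y
  d/dy(-2y) = -2
  d/dy(-4) = 0
p'(y) = 8y^3 + 18y^2 + 6y - 2


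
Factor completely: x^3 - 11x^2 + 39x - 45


Try integer roots (divisors of -45). x=3: p(3)=0.
Divide out (x - 3): quotient is x^2 - 8x + 15.
Factor the quadratic: (x - 3)(x - 5)
Result: (x - 3)(x - 3)(x - 5)


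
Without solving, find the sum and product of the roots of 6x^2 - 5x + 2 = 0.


For ax^2+bx+c=0: sum = -b/a, product = c/a.
a=6, b=-5, c=2
Sum = -(-5)/6 = 5/6
Product = (2)/6 = 1/3


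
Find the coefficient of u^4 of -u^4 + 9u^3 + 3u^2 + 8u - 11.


Read off the coefficient of u^4: -1


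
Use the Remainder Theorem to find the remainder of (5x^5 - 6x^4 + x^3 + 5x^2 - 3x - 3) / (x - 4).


By the Remainder Theorem, the remainder equals p(4):
  5*(4)^5 = 5120
  -6*(4)^4 = -1536
  1*(4)^3 = 64
  5*(4)^2 = 80
  -3*(4)^1 = -12
  constant: -3
Sum: 5120 - 1536 + 64 + 80 - 12 - 3 = 3713


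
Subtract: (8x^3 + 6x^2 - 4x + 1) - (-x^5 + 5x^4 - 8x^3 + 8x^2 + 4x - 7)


Distribute the minus sign:
  (8x^3 + 6x^2 - 4x + 1)
- (-x^5 + 5x^4 - 8x^3 + 8x^2 + 4x - 7)
Negate second polynomial: x^5 - 5x^4 + 8x^3 - 8x^2 - 4x + 7
Add: x^5 - 5x^4 + 16x^3 - 2x^2 - 8x + 8


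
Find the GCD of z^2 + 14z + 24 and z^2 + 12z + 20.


Factor each:
  z^2 + 14z + 24 = (z + 2)(z + 12)
  z^2 + 12z + 20 = (z + 2)(z + 10)
Common monic factor: z + 2


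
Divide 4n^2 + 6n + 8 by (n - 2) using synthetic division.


Synthetic division with c = 2. Coefficients: 4, 6, 8
Bring down 4.
  4 * 2 = 8; 8 + 6 = 14
  14 * 2 = 28; 28 + 8 = 36
Quotient: 4n + 14, Remainder: 36


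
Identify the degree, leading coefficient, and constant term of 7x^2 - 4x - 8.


Highest power of x is 2, with coefficient 7. Constant term is -8.
Degree = 2, leading coefficient = 7, constant term = -8


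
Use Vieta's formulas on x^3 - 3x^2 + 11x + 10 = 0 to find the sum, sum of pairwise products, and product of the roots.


Monic cubic x^3+bx^2+cx+d=0: sum=-b, pairwise sum=c, product=-d.
b=-3, c=11, d=10
r1+r2+r3 = 3
r1r2+r1r3+r2r3 = 11
r1r2r3 = -10


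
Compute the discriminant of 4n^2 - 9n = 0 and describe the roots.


D = b^2 - 4ac = (-9)^2 - 4(4)(0) = 81 = 81
Since D > 0: two distinct rational roots


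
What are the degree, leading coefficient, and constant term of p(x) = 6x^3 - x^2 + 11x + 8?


Highest power of x is 3, with coefficient 6. Constant term is 8.
Degree = 3, leading coefficient = 6, constant term = 8


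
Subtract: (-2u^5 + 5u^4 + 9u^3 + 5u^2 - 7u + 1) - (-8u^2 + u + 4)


Distribute the minus sign:
  (-2u^5 + 5u^4 + 9u^3 + 5u^2 - 7u + 1)
- (-8u^2 + u + 4)
Negate second polynomial: 8u^2 - u - 4
Add: -2u^5 + 5u^4 + 9u^3 + 13u^2 - 8u - 3


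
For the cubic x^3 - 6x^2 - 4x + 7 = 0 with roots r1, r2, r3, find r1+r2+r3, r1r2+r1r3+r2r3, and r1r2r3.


Monic cubic x^3+bx^2+cx+d=0: sum=-b, pairwise sum=c, product=-d.
b=-6, c=-4, d=7
r1+r2+r3 = 6
r1r2+r1r3+r2r3 = -4
r1r2r3 = -7


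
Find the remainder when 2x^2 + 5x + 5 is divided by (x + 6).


By the Remainder Theorem, the remainder equals p(-6):
  2*(-6)^2 = 72
  5*(-6)^1 = -30
  constant: 5
Sum: 72 - 30 + 5 = 47


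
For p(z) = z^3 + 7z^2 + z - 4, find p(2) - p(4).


p(2) = 34
p(4) = 176
p(2) - p(4) = 34 - 176 = -142


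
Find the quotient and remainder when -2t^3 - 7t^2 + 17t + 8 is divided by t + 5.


(-2t^3 - 7t^2 + 17t + 8) / (t + 5)
Step 1: -2t^2 * (t + 5) = -2t^3 - 10t^2; subtract.
Step 2: 3t * (t + 5) = 3t^2 + 15t; subtract.
Step 3: 2 * (t + 5) = 2t + 10; subtract.
Quotient: -2t^2 + 3t + 2, Remainder: -2


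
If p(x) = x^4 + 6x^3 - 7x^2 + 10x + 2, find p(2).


Using direct substitution:
  1 * (2)^4 = 16
  6 * (2)^3 = 48
  -7 * (2)^2 = -28
  10 * (2)^1 = 20
  constant: 2
Sum = 16 + 48 - 28 + 20 + 2 = 58


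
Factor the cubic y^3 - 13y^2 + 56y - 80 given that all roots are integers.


Try integer roots (divisors of -80). y=4: p(4)=0.
Divide out (y - 4): quotient is y^2 - 9y + 20.
Factor the quadratic: (y - 4)(y - 5)
Result: (y - 4)(y - 4)(y - 5)


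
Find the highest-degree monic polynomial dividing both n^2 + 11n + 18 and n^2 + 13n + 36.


Factor each:
  n^2 + 11n + 18 = (n + 9)(n + 2)
  n^2 + 13n + 36 = (n + 9)(n + 4)
Common monic factor: n + 9


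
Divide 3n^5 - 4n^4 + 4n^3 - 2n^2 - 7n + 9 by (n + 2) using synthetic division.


Synthetic division with c = -2. Coefficients: 3, -4, 4, -2, -7, 9
Bring down 3.
  3 * -2 = -6; -6 - 4 = -10
  -10 * -2 = 20; 20 + 4 = 24
  24 * -2 = -48; -48 - 2 = -50
  -50 * -2 = 100; 100 - 7 = 93
  93 * -2 = -186; -186 + 9 = -177
Quotient: 3n^4 - 10n^3 + 24n^2 - 50n + 93, Remainder: -177


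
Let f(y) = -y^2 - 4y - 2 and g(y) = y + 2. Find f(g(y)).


Substitute g(y) into f:
f(g(y)) = -1*(y + 2)^2 + (-4)*(y + 2) + (-2)
(y + 2)^2 = y^2 + 4y + 4
Expand and combine: -y^2 - 8y - 14


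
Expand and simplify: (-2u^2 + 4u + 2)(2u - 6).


Distribute each term of the first polynomial:
  (-2u^2)(2u - 6) = -4u^3 + 12u^2
  (4u)(2u - 6) = 8u^2 - 24u
  (2)(2u - 6) = 4u - 12
Sum: -4u^3 + 20u^2 - 20u - 12


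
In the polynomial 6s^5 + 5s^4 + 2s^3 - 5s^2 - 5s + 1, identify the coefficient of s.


Read off the coefficient of s: -5


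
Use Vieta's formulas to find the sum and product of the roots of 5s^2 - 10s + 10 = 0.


For as^2+bs+c=0: sum = -b/a, product = c/a.
a=5, b=-10, c=10
Sum = -(-10)/5 = 2
Product = (10)/5 = 2


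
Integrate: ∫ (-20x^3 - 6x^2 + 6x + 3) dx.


Reverse power rule on each term:
  ∫ -20x^3 dx = -5x^4
  ∫ -6x^2 dx = -2x^3
  ∫ 6x dx = 3x^2
  ∫ 3 dx = 3x
F(x) = -5x^4 - 2x^3 + 3x^2 + 3x + C


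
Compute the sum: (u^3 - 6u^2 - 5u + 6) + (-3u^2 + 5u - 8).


Align terms by degree and add:
  u^3 - 6u^2 - 5u + 6
  -3u^2 + 5u - 8
= u^3 - 9u^2 - 2


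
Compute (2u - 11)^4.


Expand (2u - 11)^4 by repeated multiplication:
  (2u - 11)^2 = 4u^2 - 44u + 121
  (2u - 11)^3 = 8u^3 - 132u^2 + 726u - 1331
= 16u^4 - 352u^3 + 2904u^2 - 10648u + 14641


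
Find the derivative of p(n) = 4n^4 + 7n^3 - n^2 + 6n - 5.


Apply the power rule term by term:
  d/dn(4n^4) = 16n^3
  d/dn(7n^3) = 21n^2
  d/dn(-n^2) = -2n
  d/dn(6n) = 6
  d/dn(-5) = 0
p'(n) = 16n^3 + 21n^2 - 2n + 6


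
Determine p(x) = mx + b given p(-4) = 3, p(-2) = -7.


p(x) = mx + b. Using p(-4)=3, p(-2)=-7:
m = (3 + 7)/(-4 + 2) = 10/-2 = -5
b = 3 - m*(-4) = 3 - 20 = -17
p(x) = -5x - 17


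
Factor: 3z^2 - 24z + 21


Roots satisfy r1 + r2 = -b/a = 8 and r1*r2 = c/a = 7.
So r1 = 1, r2 = 7.
3z^2 - 24z + 21 = 3(z - r1)(z - r2) = 3(z - 1)(z - 7)


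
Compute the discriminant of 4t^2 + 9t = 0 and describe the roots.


D = b^2 - 4ac = (9)^2 - 4(4)(0) = 81 = 81
Since D > 0: two distinct rational roots


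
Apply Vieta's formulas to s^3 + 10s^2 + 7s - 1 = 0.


Monic cubic s^3+bs^2+cs+d=0: sum=-b, pairwise sum=c, product=-d.
b=10, c=7, d=-1
r1+r2+r3 = -10
r1r2+r1r3+r2r3 = 7
r1r2r3 = 1


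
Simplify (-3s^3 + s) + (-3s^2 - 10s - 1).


Align terms by degree and add:
  -3s^3 + s
  -3s^2 - 10s - 1
= -3s^3 - 3s^2 - 9s - 1


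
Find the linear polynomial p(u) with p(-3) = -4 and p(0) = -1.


p(u) = mu + b. Using p(-3)=-4, p(0)=-1:
m = (-4 + 1)/(-3) = -3/-3 = 1
b = -4 - m*(-3) = -4 + 3 = -1
p(u) = u - 1


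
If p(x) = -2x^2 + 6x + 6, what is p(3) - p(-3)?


p(3) = 6
p(-3) = -30
p(3) - p(-3) = 6 + 30 = 36


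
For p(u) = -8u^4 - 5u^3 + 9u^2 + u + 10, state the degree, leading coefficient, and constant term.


Highest power of u is 4, with coefficient -8. Constant term is 10.
Degree = 4, leading coefficient = -8, constant term = 10


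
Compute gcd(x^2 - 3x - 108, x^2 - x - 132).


Factor each:
  x^2 - 3x - 108 = (x - 12)(x + 9)
  x^2 - x - 132 = (x - 12)(x + 11)
Common monic factor: x - 12


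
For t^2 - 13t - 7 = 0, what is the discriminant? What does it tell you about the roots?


D = b^2 - 4ac = (-13)^2 - 4(1)(-7) = 169 + 28 = 197
Since D > 0: two distinct irrational roots


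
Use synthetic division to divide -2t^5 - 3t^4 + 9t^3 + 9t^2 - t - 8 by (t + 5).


Synthetic division with c = -5. Coefficients: -2, -3, 9, 9, -1, -8
Bring down -2.
  -2 * -5 = 10; 10 - 3 = 7
  7 * -5 = -35; -35 + 9 = -26
  -26 * -5 = 130; 130 + 9 = 139
  139 * -5 = -695; -695 - 1 = -696
  -696 * -5 = 3480; 3480 - 8 = 3472
Quotient: -2t^4 + 7t^3 - 26t^2 + 139t - 696, Remainder: 3472


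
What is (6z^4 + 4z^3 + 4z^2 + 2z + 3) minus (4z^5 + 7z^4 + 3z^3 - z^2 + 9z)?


Distribute the minus sign:
  (6z^4 + 4z^3 + 4z^2 + 2z + 3)
- (4z^5 + 7z^4 + 3z^3 - z^2 + 9z)
Negate second polynomial: -4z^5 - 7z^4 - 3z^3 + z^2 - 9z
Add: -4z^5 - z^4 + z^3 + 5z^2 - 7z + 3


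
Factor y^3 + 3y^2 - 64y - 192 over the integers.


Try integer roots (divisors of -192). y=8: p(8)=0.
Divide out (y - 8): quotient is y^2 + 11y + 24.
Factor the quadratic: (y + 8)(y + 3)
Result: (y - 8)(y + 8)(y + 3)


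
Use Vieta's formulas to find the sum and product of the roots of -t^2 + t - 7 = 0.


For at^2+bt+c=0: sum = -b/a, product = c/a.
a=-1, b=1, c=-7
Sum = -(1)/-1 = 1
Product = (-7)/-1 = 7


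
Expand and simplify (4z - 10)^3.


Expand (4z - 10)^3 by repeated multiplication:
  (4z - 10)^2 = 16z^2 - 80z + 100
= 64z^3 - 480z^2 + 1200z - 1000


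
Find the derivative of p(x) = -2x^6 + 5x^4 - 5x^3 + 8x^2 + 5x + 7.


Apply the power rule term by term:
  d/dx(-2x^6) = -12x^5
  d/dx(5x^4) = 20x^3
  d/dx(-5x^3) = -15x^2
  d/dx(8x^2) = 16x
  d/dx(5x) = 5
  d/dx(7) = 0
p'(x) = -12x^5 + 20x^3 - 15x^2 + 16x + 5


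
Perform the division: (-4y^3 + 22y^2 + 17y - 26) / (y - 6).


(-4y^3 + 22y^2 + 17y - 26) / (y - 6)
Step 1: -4y^2 * (y - 6) = -4y^3 + 24y^2; subtract.
Step 2: -2y * (y - 6) = -2y^2 + 12y; subtract.
Step 3: 5 * (y - 6) = 5y - 30; subtract.
Quotient: -4y^2 - 2y + 5, Remainder: 4


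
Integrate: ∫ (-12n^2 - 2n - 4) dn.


Reverse power rule on each term:
  ∫ -12n^2 dn = -4n^3
  ∫ -2n dn = -n^2
  ∫ -4 dn = -4n
F(n) = -4n^3 - n^2 - 4n + C


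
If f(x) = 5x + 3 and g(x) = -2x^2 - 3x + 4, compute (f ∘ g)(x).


Substitute g(x) into f:
f(g(x)) = 5*(-2x^2 - 3x + 4) + 3
Expand and combine: -10x^2 - 15x + 23


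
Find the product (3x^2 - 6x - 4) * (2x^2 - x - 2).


Distribute each term of the first polynomial:
  (3x^2)(2x^2 - x - 2) = 6x^4 - 3x^3 - 6x^2
  (-6x)(2x^2 - x - 2) = -12x^3 + 6x^2 + 12x
  (-4)(2x^2 - x - 2) = -8x^2 + 4x + 8
Sum: 6x^4 - 15x^3 - 8x^2 + 16x + 8


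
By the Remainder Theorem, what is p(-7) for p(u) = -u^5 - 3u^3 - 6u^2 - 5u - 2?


By the Remainder Theorem, the remainder equals p(-7):
  -1*(-7)^5 = 16807
  0*(-7)^4 = 0
  -3*(-7)^3 = 1029
  -6*(-7)^2 = -294
  -5*(-7)^1 = 35
  constant: -2
Sum: 16807 + 0 + 1029 - 294 + 35 - 2 = 17575


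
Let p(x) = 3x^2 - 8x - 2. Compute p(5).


Using direct substitution:
  3 * (5)^2 = 75
  -8 * (5)^1 = -40
  constant: -2
Sum = 75 - 40 - 2 = 33


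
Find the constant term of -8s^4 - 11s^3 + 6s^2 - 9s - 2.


Read off the constant term: -2


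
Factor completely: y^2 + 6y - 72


Roots satisfy r1 + r2 = -b/a = -6 and r1*r2 = c/a = -72.
So r1 = 6, r2 = -12.
y^2 + 6y - 72 = (y - r1)(y - r2) = (y - 6)(y + 12)


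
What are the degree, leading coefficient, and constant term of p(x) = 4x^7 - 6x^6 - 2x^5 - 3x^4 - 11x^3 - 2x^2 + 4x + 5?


Highest power of x is 7, with coefficient 4. Constant term is 5.
Degree = 7, leading coefficient = 4, constant term = 5


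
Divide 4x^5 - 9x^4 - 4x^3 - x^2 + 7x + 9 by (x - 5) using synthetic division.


Synthetic division with c = 5. Coefficients: 4, -9, -4, -1, 7, 9
Bring down 4.
  4 * 5 = 20; 20 - 9 = 11
  11 * 5 = 55; 55 - 4 = 51
  51 * 5 = 255; 255 - 1 = 254
  254 * 5 = 1270; 1270 + 7 = 1277
  1277 * 5 = 6385; 6385 + 9 = 6394
Quotient: 4x^4 + 11x^3 + 51x^2 + 254x + 1277, Remainder: 6394


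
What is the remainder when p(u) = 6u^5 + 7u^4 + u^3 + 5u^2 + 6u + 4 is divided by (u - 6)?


By the Remainder Theorem, the remainder equals p(6):
  6*(6)^5 = 46656
  7*(6)^4 = 9072
  1*(6)^3 = 216
  5*(6)^2 = 180
  6*(6)^1 = 36
  constant: 4
Sum: 46656 + 9072 + 216 + 180 + 36 + 4 = 56164


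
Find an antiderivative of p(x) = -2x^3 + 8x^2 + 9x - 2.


Reverse power rule on each term:
  ∫ -2x^3 dx = -(1/2)x^4
  ∫ 8x^2 dx = (8/3)x^3
  ∫ 9x dx = (9/2)x^2
  ∫ -2 dx = -2x
F(x) = -(1/2)x^4 + (8/3)x^3 + (9/2)x^2 - 2x + C


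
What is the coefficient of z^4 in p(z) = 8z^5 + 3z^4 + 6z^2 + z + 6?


Read off the coefficient of z^4: 3


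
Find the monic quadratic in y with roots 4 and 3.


p(y) = (y - 4)(y - 3)
Expand: y^2 - 7y + 12


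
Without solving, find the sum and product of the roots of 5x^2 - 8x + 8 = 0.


For ax^2+bx+c=0: sum = -b/a, product = c/a.
a=5, b=-8, c=8
Sum = -(-8)/5 = 8/5
Product = (8)/5 = 8/5


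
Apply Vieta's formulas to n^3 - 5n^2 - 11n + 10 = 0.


Monic cubic n^3+bn^2+cn+d=0: sum=-b, pairwise sum=c, product=-d.
b=-5, c=-11, d=10
r1+r2+r3 = 5
r1r2+r1r3+r2r3 = -11
r1r2r3 = -10


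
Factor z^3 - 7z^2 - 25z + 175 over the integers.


Try integer roots (divisors of 175). z=-5: p(-5)=0.
Divide out (z + 5): quotient is z^2 - 12z + 35.
Factor the quadratic: (z - 5)(z - 7)
Result: (z + 5)(z - 5)(z - 7)


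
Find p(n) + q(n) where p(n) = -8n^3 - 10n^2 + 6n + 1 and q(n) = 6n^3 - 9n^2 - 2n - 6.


Align terms by degree and add:
  -8n^3 - 10n^2 + 6n + 1
+ 6n^3 - 9n^2 - 2n - 6
= -2n^3 - 19n^2 + 4n - 5


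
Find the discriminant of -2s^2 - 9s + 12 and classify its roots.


D = b^2 - 4ac = (-9)^2 - 4(-2)(12) = 81 + 96 = 177
Since D > 0: two distinct irrational roots


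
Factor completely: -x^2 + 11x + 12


Roots satisfy r1 + r2 = -b/a = 11 and r1*r2 = c/a = -12.
So r1 = 12, r2 = -1.
-x^2 + 11x + 12 = -(x - r1)(x - r2) = -(x - 12)(x + 1)


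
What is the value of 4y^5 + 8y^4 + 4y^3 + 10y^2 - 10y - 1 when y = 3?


Using direct substitution:
  4 * (3)^5 = 972
  8 * (3)^4 = 648
  4 * (3)^3 = 108
  10 * (3)^2 = 90
  -10 * (3)^1 = -30
  constant: -1
Sum = 972 + 648 + 108 + 90 - 30 - 1 = 1787


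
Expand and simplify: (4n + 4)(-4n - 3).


Distribute each term of the first polynomial:
  (4n)(-4n - 3) = -16n^2 - 12n
  (4)(-4n - 3) = -16n - 12
Sum: -16n^2 - 28n - 12


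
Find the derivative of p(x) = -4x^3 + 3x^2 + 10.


Apply the power rule term by term:
  d/dx(-4x^3) = -12x^2
  d/dx(3x^2) = 6x
  d/dx(10) = 0
p'(x) = -12x^2 + 6x


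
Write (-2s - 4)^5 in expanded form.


Expand (-2s - 4)^5 by repeated multiplication:
  (-2s - 4)^2 = 4s^2 + 16s + 16
  (-2s - 4)^3 = -8s^3 - 48s^2 - 96s - 64
  (-2s - 4)^4 = 16s^4 + 128s^3 + 384s^2 + 512s + 256
= -32s^5 - 320s^4 - 1280s^3 - 2560s^2 - 2560s - 1024


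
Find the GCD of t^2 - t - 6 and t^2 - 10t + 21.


Factor each:
  t^2 - t - 6 = (t - 3)(t + 2)
  t^2 - 10t + 21 = (t - 3)(t - 7)
Common monic factor: t - 3


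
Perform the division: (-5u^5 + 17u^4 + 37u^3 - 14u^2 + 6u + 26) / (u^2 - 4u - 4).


(-5u^5 + 17u^4 + 37u^3 - 14u^2 + 6u + 26) / (u^2 - 4u - 4)
Step 1: -5u^3 * (u^2 - 4u - 4) = -5u^5 + 20u^4 + 20u^3; subtract.
Step 2: -3u^2 * (u^2 - 4u - 4) = -3u^4 + 12u^3 + 12u^2; subtract.
Step 3: 5u * (u^2 - 4u - 4) = 5u^3 - 20u^2 - 20u; subtract.
Step 4: -6 * (u^2 - 4u - 4) = -6u^2 + 24u + 24; subtract.
Quotient: -5u^3 - 3u^2 + 5u - 6, Remainder: 2u + 2


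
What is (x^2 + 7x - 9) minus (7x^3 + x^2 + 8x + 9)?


Distribute the minus sign:
  (x^2 + 7x - 9)
- (7x^3 + x^2 + 8x + 9)
Negate second polynomial: -7x^3 - x^2 - 8x - 9
Add: -7x^3 - x - 18


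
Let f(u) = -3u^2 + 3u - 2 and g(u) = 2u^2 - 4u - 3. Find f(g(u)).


Substitute g(u) into f:
f(g(u)) = -3*(2u^2 - 4u - 3)^2 + 3*(2u^2 - 4u - 3) + (-2)
(2u^2 - 4u - 3)^2 = 4u^4 - 16u^3 + 4u^2 + 24u + 9
Expand and combine: -12u^4 + 48u^3 - 6u^2 - 84u - 38


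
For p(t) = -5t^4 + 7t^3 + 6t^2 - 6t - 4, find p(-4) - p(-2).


p(-4) = -1612
p(-2) = -104
p(-4) - p(-2) = -1612 + 104 = -1508


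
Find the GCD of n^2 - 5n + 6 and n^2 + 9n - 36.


Factor each:
  n^2 - 5n + 6 = (n - 3)(n - 2)
  n^2 + 9n - 36 = (n - 3)(n + 12)
Common monic factor: n - 3


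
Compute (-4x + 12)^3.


Expand (-4x + 12)^3 by repeated multiplication:
  (-4x + 12)^2 = 16x^2 - 96x + 144
= -64x^3 + 576x^2 - 1728x + 1728


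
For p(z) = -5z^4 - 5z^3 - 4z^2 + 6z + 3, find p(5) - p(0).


p(5) = -3817
p(0) = 3
p(5) - p(0) = -3817 - 3 = -3820


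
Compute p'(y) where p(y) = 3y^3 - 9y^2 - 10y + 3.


Apply the power rule term by term:
  d/dy(3y^3) = 9y^2
  d/dy(-9y^2) = -18y
  d/dy(-10y) = -10
  d/dy(3) = 0
p'(y) = 9y^2 - 18y - 10


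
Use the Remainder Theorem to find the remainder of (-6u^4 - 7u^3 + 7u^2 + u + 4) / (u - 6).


By the Remainder Theorem, the remainder equals p(6):
  -6*(6)^4 = -7776
  -7*(6)^3 = -1512
  7*(6)^2 = 252
  1*(6)^1 = 6
  constant: 4
Sum: -7776 - 1512 + 252 + 6 + 4 = -9026


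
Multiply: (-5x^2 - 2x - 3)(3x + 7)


Distribute each term of the first polynomial:
  (-5x^2)(3x + 7) = -15x^3 - 35x^2
  (-2x)(3x + 7) = -6x^2 - 14x
  (-3)(3x + 7) = -9x - 21
Sum: -15x^3 - 41x^2 - 23x - 21


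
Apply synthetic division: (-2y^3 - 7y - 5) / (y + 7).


Synthetic division with c = -7. Coefficients: -2, 0, -7, -5
Bring down -2.
  -2 * -7 = 14; 14 + 0 = 14
  14 * -7 = -98; -98 - 7 = -105
  -105 * -7 = 735; 735 - 5 = 730
Quotient: -2y^2 + 14y - 105, Remainder: 730


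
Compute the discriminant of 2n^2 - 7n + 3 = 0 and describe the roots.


D = b^2 - 4ac = (-7)^2 - 4(2)(3) = 49 - 24 = 25
Since D > 0: two distinct rational roots


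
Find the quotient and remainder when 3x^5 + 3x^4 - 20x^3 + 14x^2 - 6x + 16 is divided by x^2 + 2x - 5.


(3x^5 + 3x^4 - 20x^3 + 14x^2 - 6x + 16) / (x^2 + 2x - 5)
Step 1: 3x^3 * (x^2 + 2x - 5) = 3x^5 + 6x^4 - 15x^3; subtract.
Step 2: -3x^2 * (x^2 + 2x - 5) = -3x^4 - 6x^3 + 15x^2; subtract.
Step 3: x * (x^2 + 2x - 5) = x^3 + 2x^2 - 5x; subtract.
Step 4: -3 * (x^2 + 2x - 5) = -3x^2 - 6x + 15; subtract.
Quotient: 3x^3 - 3x^2 + x - 3, Remainder: 5x + 1


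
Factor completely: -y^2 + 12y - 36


Roots satisfy r1 + r2 = -b/a = 12 and r1*r2 = c/a = 36.
So r1 = 6, r2 = 6.
-y^2 + 12y - 36 = -(y - r1)(y - r2) = -(y - 6)(y - 6)


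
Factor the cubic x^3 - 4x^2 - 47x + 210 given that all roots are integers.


Try integer roots (divisors of 210). x=6: p(6)=0.
Divide out (x - 6): quotient is x^2 + 2x - 35.
Factor the quadratic: (x - 5)(x + 7)
Result: (x - 6)(x - 5)(x + 7)


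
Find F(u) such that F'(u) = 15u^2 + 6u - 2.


Reverse power rule on each term:
  ∫ 15u^2 du = 5u^3
  ∫ 6u du = 3u^2
  ∫ -2 du = -2u
F(u) = 5u^3 + 3u^2 - 2u + C


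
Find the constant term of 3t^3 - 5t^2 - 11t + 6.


Read off the constant term: 6


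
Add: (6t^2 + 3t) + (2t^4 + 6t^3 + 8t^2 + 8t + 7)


Align terms by degree and add:
  6t^2 + 3t
+ 2t^4 + 6t^3 + 8t^2 + 8t + 7
= 2t^4 + 6t^3 + 14t^2 + 11t + 7


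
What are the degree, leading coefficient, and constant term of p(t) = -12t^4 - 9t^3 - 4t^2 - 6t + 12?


Highest power of t is 4, with coefficient -12. Constant term is 12.
Degree = 4, leading coefficient = -12, constant term = 12


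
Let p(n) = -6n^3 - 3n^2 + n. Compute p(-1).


Using direct substitution:
  -6 * (-1)^3 = 6
  -3 * (-1)^2 = -3
  1 * (-1)^1 = -1
  constant: 0
Sum = 6 - 3 - 1 + 0 = 2


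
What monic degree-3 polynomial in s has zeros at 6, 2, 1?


p(s) = (s - 6)(s - 2)(s - 1)
Expand: s^3 - 9s^2 + 20s - 12


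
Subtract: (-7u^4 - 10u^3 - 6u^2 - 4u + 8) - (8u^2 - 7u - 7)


Distribute the minus sign:
  (-7u^4 - 10u^3 - 6u^2 - 4u + 8)
- (8u^2 - 7u - 7)
Negate second polynomial: -8u^2 + 7u + 7
Add: -7u^4 - 10u^3 - 14u^2 + 3u + 15


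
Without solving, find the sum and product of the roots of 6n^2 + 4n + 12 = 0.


For an^2+bn+c=0: sum = -b/a, product = c/a.
a=6, b=4, c=12
Sum = -(4)/6 = -2/3
Product = (12)/6 = 2


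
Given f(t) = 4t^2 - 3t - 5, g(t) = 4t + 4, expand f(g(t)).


Substitute g(t) into f:
f(g(t)) = 4*(4t + 4)^2 + (-3)*(4t + 4) + (-5)
(4t + 4)^2 = 16t^2 + 32t + 16
Expand and combine: 64t^2 + 116t + 47


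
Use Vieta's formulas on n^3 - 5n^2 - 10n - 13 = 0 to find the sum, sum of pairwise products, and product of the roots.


Monic cubic n^3+bn^2+cn+d=0: sum=-b, pairwise sum=c, product=-d.
b=-5, c=-10, d=-13
r1+r2+r3 = 5
r1r2+r1r3+r2r3 = -10
r1r2r3 = 13


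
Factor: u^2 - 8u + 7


Roots satisfy r1 + r2 = -b/a = 8 and r1*r2 = c/a = 7.
So r1 = 7, r2 = 1.
u^2 - 8u + 7 = (u - r1)(u - r2) = (u - 7)(u - 1)


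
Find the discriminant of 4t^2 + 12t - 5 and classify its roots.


D = b^2 - 4ac = (12)^2 - 4(4)(-5) = 144 + 80 = 224
Since D > 0: two distinct irrational roots


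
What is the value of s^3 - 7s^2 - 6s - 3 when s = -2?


Using direct substitution:
  1 * (-2)^3 = -8
  -7 * (-2)^2 = -28
  -6 * (-2)^1 = 12
  constant: -3
Sum = -8 - 28 + 12 - 3 = -27


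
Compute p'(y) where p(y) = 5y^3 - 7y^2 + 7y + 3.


Apply the power rule term by term:
  d/dy(5y^3) = 15y^2
  d/dy(-7y^2) = -14y
  d/dy(7y) = 7
  d/dy(3) = 0
p'(y) = 15y^2 - 14y + 7


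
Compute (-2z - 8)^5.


Expand (-2z - 8)^5 by repeated multiplication:
  (-2z - 8)^2 = 4z^2 + 32z + 64
  (-2z - 8)^3 = -8z^3 - 96z^2 - 384z - 512
  (-2z - 8)^4 = 16z^4 + 256z^3 + 1536z^2 + 4096z + 4096
= -32z^5 - 640z^4 - 5120z^3 - 20480z^2 - 40960z - 32768


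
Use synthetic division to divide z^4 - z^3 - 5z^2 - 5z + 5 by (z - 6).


Synthetic division with c = 6. Coefficients: 1, -1, -5, -5, 5
Bring down 1.
  1 * 6 = 6; 6 - 1 = 5
  5 * 6 = 30; 30 - 5 = 25
  25 * 6 = 150; 150 - 5 = 145
  145 * 6 = 870; 870 + 5 = 875
Quotient: z^3 + 5z^2 + 25z + 145, Remainder: 875


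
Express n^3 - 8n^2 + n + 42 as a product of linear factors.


Try integer roots (divisors of 42). n=7: p(7)=0.
Divide out (n - 7): quotient is n^2 - n - 6.
Factor the quadratic: (n - 3)(n + 2)
Result: (n - 7)(n - 3)(n + 2)


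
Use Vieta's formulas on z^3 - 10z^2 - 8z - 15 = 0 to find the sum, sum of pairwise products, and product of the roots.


Monic cubic z^3+bz^2+cz+d=0: sum=-b, pairwise sum=c, product=-d.
b=-10, c=-8, d=-15
r1+r2+r3 = 10
r1r2+r1r3+r2r3 = -8
r1r2r3 = 15


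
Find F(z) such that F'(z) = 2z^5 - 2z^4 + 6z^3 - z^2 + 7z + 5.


Reverse power rule on each term:
  ∫ 2z^5 dz = (1/3)z^6
  ∫ -2z^4 dz = -(2/5)z^5
  ∫ 6z^3 dz = (3/2)z^4
  ∫ -z^2 dz = -(1/3)z^3
  ∫ 7z dz = (7/2)z^2
  ∫ 5 dz = 5z
F(z) = (1/3)z^6 - (2/5)z^5 + (3/2)z^4 - (1/3)z^3 + (7/2)z^2 + 5z + C


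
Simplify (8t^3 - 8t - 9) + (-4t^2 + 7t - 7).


Align terms by degree and add:
  8t^3 - 8t - 9
  -4t^2 + 7t - 7
= 8t^3 - 4t^2 - t - 16


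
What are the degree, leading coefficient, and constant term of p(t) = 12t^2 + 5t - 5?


Highest power of t is 2, with coefficient 12. Constant term is -5.
Degree = 2, leading coefficient = 12, constant term = -5


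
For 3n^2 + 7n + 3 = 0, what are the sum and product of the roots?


For an^2+bn+c=0: sum = -b/a, product = c/a.
a=3, b=7, c=3
Sum = -(7)/3 = -7/3
Product = (3)/3 = 1


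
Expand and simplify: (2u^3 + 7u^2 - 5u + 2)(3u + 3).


Distribute each term of the first polynomial:
  (2u^3)(3u + 3) = 6u^4 + 6u^3
  (7u^2)(3u + 3) = 21u^3 + 21u^2
  (-5u)(3u + 3) = -15u^2 - 15u
  (2)(3u + 3) = 6u + 6
Sum: 6u^4 + 27u^3 + 6u^2 - 9u + 6


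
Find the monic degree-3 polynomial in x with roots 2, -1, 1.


p(x) = (x - 2)(x + 1)(x - 1)
Expand: x^3 - 2x^2 - x + 2


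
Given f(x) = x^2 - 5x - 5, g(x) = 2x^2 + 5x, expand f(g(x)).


Substitute g(x) into f:
f(g(x)) = 1*(2x^2 + 5x)^2 + (-5)*(2x^2 + 5x) + (-5)
(2x^2 + 5x)^2 = 4x^4 + 20x^3 + 25x^2
Expand and combine: 4x^4 + 20x^3 + 15x^2 - 25x - 5


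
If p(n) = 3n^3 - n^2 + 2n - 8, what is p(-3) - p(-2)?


p(-3) = -104
p(-2) = -40
p(-3) - p(-2) = -104 + 40 = -64


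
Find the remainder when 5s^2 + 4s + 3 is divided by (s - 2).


By the Remainder Theorem, the remainder equals p(2):
  5*(2)^2 = 20
  4*(2)^1 = 8
  constant: 3
Sum: 20 + 8 + 3 = 31


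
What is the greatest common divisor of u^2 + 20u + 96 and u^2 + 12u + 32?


Factor each:
  u^2 + 20u + 96 = (u + 8)(u + 12)
  u^2 + 12u + 32 = (u + 8)(u + 4)
Common monic factor: u + 8


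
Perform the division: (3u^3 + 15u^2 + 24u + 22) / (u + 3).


(3u^3 + 15u^2 + 24u + 22) / (u + 3)
Step 1: 3u^2 * (u + 3) = 3u^3 + 9u^2; subtract.
Step 2: 6u * (u + 3) = 6u^2 + 18u; subtract.
Step 3: 6 * (u + 3) = 6u + 18; subtract.
Quotient: 3u^2 + 6u + 6, Remainder: 4


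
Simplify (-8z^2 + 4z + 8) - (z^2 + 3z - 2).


Distribute the minus sign:
  (-8z^2 + 4z + 8)
- (z^2 + 3z - 2)
Negate second polynomial: -z^2 - 3z + 2
Add: -9z^2 + z + 10


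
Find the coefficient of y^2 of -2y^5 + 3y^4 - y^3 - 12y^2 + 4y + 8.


Read off the coefficient of y^2: -12


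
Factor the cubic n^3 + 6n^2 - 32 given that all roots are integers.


Try integer roots (divisors of -32). n=2: p(2)=0.
Divide out (n - 2): quotient is n^2 + 8n + 16.
Factor the quadratic: (n + 4)(n + 4)
Result: (n - 2)(n + 4)(n + 4)


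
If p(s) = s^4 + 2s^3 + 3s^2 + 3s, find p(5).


Using direct substitution:
  1 * (5)^4 = 625
  2 * (5)^3 = 250
  3 * (5)^2 = 75
  3 * (5)^1 = 15
  constant: 0
Sum = 625 + 250 + 75 + 15 + 0 = 965


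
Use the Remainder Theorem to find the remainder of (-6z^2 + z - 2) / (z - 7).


By the Remainder Theorem, the remainder equals p(7):
  -6*(7)^2 = -294
  1*(7)^1 = 7
  constant: -2
Sum: -294 + 7 - 2 = -289


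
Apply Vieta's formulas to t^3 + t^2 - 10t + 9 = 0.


Monic cubic t^3+bt^2+ct+d=0: sum=-b, pairwise sum=c, product=-d.
b=1, c=-10, d=9
r1+r2+r3 = -1
r1r2+r1r3+r2r3 = -10
r1r2r3 = -9


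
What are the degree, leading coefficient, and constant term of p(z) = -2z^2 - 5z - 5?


Highest power of z is 2, with coefficient -2. Constant term is -5.
Degree = 2, leading coefficient = -2, constant term = -5


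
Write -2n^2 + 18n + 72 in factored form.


Roots satisfy r1 + r2 = -b/a = 9 and r1*r2 = c/a = -36.
So r1 = 12, r2 = -3.
-2n^2 + 18n + 72 = -2(n - r1)(n - r2) = -2(n - 12)(n + 3)


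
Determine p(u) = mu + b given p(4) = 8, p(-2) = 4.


p(u) = mu + b. Using p(4)=8, p(-2)=4:
m = (8 - 4)/(4 + 2) = 4/6 = 2/3
b = 8 - m*(4) = 8 - 8/3 = 16/3
p(u) = (2/3)u + (16/3)


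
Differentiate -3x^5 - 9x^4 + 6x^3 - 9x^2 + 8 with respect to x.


Apply the power rule term by term:
  d/dx(-3x^5) = -15x^4
  d/dx(-9x^4) = -36x^3
  d/dx(6x^3) = 18x^2
  d/dx(-9x^2) = -18x
  d/dx(8) = 0
p'(x) = -15x^4 - 36x^3 + 18x^2 - 18x


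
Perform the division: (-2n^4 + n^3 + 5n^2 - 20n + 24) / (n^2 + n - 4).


(-2n^4 + n^3 + 5n^2 - 20n + 24) / (n^2 + n - 4)
Step 1: -2n^2 * (n^2 + n - 4) = -2n^4 - 2n^3 + 8n^2; subtract.
Step 2: 3n * (n^2 + n - 4) = 3n^3 + 3n^2 - 12n; subtract.
Step 3: -6 * (n^2 + n - 4) = -6n^2 - 6n + 24; subtract.
Quotient: -2n^2 + 3n - 6, Remainder: -2n


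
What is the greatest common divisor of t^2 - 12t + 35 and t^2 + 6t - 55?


Factor each:
  t^2 - 12t + 35 = (t - 5)(t - 7)
  t^2 + 6t - 55 = (t - 5)(t + 11)
Common monic factor: t - 5


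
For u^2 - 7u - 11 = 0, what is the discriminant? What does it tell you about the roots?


D = b^2 - 4ac = (-7)^2 - 4(1)(-11) = 49 + 44 = 93
Since D > 0: two distinct irrational roots


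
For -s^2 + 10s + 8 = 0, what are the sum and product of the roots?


For as^2+bs+c=0: sum = -b/a, product = c/a.
a=-1, b=10, c=8
Sum = -(10)/-1 = 10
Product = (8)/-1 = -8


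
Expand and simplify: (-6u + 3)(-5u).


Distribute each term of the first polynomial:
  (-6u)(-5u) = 30u^2
  (3)(-5u) = -15u
Sum: 30u^2 - 15u


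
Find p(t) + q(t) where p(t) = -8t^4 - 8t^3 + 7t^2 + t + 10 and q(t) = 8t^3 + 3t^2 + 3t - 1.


Align terms by degree and add:
  -8t^4 - 8t^3 + 7t^2 + t + 10
+ 8t^3 + 3t^2 + 3t - 1
= -8t^4 + 10t^2 + 4t + 9


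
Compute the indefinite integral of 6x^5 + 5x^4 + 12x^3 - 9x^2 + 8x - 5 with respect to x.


Reverse power rule on each term:
  ∫ 6x^5 dx = x^6
  ∫ 5x^4 dx = x^5
  ∫ 12x^3 dx = 3x^4
  ∫ -9x^2 dx = -3x^3
  ∫ 8x dx = 4x^2
  ∫ -5 dx = -5x
F(x) = x^6 + x^5 + 3x^4 - 3x^3 + 4x^2 - 5x + C


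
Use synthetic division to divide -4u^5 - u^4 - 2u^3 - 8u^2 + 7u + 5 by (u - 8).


Synthetic division with c = 8. Coefficients: -4, -1, -2, -8, 7, 5
Bring down -4.
  -4 * 8 = -32; -32 - 1 = -33
  -33 * 8 = -264; -264 - 2 = -266
  -266 * 8 = -2128; -2128 - 8 = -2136
  -2136 * 8 = -17088; -17088 + 7 = -17081
  -17081 * 8 = -136648; -136648 + 5 = -136643
Quotient: -4u^4 - 33u^3 - 266u^2 - 2136u - 17081, Remainder: -136643


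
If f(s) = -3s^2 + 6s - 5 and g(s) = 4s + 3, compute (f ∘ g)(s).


Substitute g(s) into f:
f(g(s)) = -3*(4s + 3)^2 + 6*(4s + 3) + (-5)
(4s + 3)^2 = 16s^2 + 24s + 9
Expand and combine: -48s^2 - 48s - 14


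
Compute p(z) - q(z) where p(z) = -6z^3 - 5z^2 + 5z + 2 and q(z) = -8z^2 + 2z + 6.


Distribute the minus sign:
  (-6z^3 - 5z^2 + 5z + 2)
- (-8z^2 + 2z + 6)
Negate second polynomial: 8z^2 - 2z - 6
Add: -6z^3 + 3z^2 + 3z - 4


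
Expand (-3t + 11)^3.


Expand (-3t + 11)^3 by repeated multiplication:
  (-3t + 11)^2 = 9t^2 - 66t + 121
= -27t^3 + 297t^2 - 1089t + 1331


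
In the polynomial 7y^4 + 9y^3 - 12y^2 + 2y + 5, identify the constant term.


Read off the constant term: 5


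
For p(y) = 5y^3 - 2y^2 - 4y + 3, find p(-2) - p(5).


p(-2) = -37
p(5) = 558
p(-2) - p(5) = -37 - 558 = -595


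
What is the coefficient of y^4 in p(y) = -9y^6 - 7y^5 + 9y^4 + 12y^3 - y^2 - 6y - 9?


Read off the coefficient of y^4: 9


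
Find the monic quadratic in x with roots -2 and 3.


p(x) = (x + 2)(x - 3)
Expand: x^2 - x - 6


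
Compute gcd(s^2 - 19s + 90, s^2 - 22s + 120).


Factor each:
  s^2 - 19s + 90 = (s - 10)(s - 9)
  s^2 - 22s + 120 = (s - 10)(s - 12)
Common monic factor: s - 10


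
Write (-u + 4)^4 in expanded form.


Expand (-u + 4)^4 by repeated multiplication:
  (-u + 4)^2 = u^2 - 8u + 16
  (-u + 4)^3 = -u^3 + 12u^2 - 48u + 64
= u^4 - 16u^3 + 96u^2 - 256u + 256


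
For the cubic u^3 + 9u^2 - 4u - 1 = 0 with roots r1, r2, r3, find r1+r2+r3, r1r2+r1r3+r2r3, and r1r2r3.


Monic cubic u^3+bu^2+cu+d=0: sum=-b, pairwise sum=c, product=-d.
b=9, c=-4, d=-1
r1+r2+r3 = -9
r1r2+r1r3+r2r3 = -4
r1r2r3 = 1


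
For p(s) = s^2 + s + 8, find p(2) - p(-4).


p(2) = 14
p(-4) = 20
p(2) - p(-4) = 14 - 20 = -6


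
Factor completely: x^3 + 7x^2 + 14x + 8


Try integer roots (divisors of 8). x=-4: p(-4)=0.
Divide out (x + 4): quotient is x^2 + 3x + 2.
Factor the quadratic: (x + 2)(x + 1)
Result: (x + 4)(x + 2)(x + 1)


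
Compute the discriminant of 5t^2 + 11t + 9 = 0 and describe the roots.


D = b^2 - 4ac = (11)^2 - 4(5)(9) = 121 - 180 = -59
Since D < 0: two complex conjugate roots (no real roots)


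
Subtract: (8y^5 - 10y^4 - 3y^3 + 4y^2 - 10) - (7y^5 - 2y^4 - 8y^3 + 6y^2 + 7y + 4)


Distribute the minus sign:
  (8y^5 - 10y^4 - 3y^3 + 4y^2 - 10)
- (7y^5 - 2y^4 - 8y^3 + 6y^2 + 7y + 4)
Negate second polynomial: -7y^5 + 2y^4 + 8y^3 - 6y^2 - 7y - 4
Add: y^5 - 8y^4 + 5y^3 - 2y^2 - 7y - 14
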